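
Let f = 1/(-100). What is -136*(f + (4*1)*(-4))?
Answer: 54434/25 ≈ 2177.4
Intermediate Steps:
f = -1/100 ≈ -0.010000
-136*(f + (4*1)*(-4)) = -136*(-1/100 + (4*1)*(-4)) = -136*(-1/100 + 4*(-4)) = -136*(-1/100 - 16) = -136*(-1601/100) = 54434/25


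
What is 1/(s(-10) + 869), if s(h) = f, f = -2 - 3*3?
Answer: 1/858 ≈ 0.0011655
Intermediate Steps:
f = -11 (f = -2 - 9 = -11)
s(h) = -11
1/(s(-10) + 869) = 1/(-11 + 869) = 1/858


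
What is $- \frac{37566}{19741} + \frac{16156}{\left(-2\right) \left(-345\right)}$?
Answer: $\frac{146507528}{6810645} \approx 21.512$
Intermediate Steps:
$- \frac{37566}{19741} + \frac{16156}{\left(-2\right) \left(-345\right)} = \left(-37566\right) \frac{1}{19741} + \frac{16156}{690} = - \frac{37566}{19741} + 16156 \cdot \frac{1}{690} = - \frac{37566}{19741} + \frac{8078}{345} = \frac{146507528}{6810645}$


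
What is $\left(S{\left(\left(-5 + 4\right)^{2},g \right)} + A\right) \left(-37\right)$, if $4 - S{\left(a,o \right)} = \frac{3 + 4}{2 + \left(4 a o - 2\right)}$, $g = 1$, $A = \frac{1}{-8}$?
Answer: $- \frac{629}{8} \approx -78.625$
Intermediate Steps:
$A = - \frac{1}{8} \approx -0.125$
$S{\left(a,o \right)} = 4 - \frac{7}{4 a o}$ ($S{\left(a,o \right)} = 4 - \frac{3 + 4}{2 + \left(4 a o - 2\right)} = 4 - \frac{7}{2 + \left(4 a o - 2\right)} = 4 - \frac{7}{2 + \left(-2 + 4 a o\right)} = 4 - \frac{7}{4 a o}$)
$\left(S{\left(\left(-5 + 4\right)^{2},g \right)} + A\right) \left(-37\right) = \left(\left(4 - \frac{7}{4 \left(-5 + 4\right)^{2} \cdot 1}\right) - \frac{1}{8}\right) \left(-37\right) = \left(\left(4 - \frac{7}{4} \frac{1}{\left(-1\right)^{2}} \cdot 1\right) - \frac{1}{8}\right) \left(-37\right) = \left(\left(4 - \frac{7}{4} \cdot 1^{-1} \cdot 1\right) - \frac{1}{8}\right) \left(-37\right) = \left(\left(4 - \frac{7}{4} \cdot 1\right) - \frac{1}{8}\right) \left(-37\right) = \left(\left(4 - \frac{7}{4}\right) - \frac{1}{8}\right) \left(-37\right) = \left(\frac{9}{4} - \frac{1}{8}\right) \left(-37\right) = \frac{17}{8} \left(-37\right) = - \frac{629}{8}$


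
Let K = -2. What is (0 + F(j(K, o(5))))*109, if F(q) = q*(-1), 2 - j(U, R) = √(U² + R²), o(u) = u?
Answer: -218 + 109*√29 ≈ 368.98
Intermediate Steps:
j(U, R) = 2 - √(R² + U²) (j(U, R) = 2 - √(U² + R²) = 2 - √(R² + U²))
F(q) = -q
(0 + F(j(K, o(5))))*109 = (0 - (2 - √(5² + (-2)²)))*109 = (0 - (2 - √(25 + 4)))*109 = (0 - (2 - √29))*109 = (0 + (-2 + √29))*109 = (-2 + √29)*109 = -218 + 109*√29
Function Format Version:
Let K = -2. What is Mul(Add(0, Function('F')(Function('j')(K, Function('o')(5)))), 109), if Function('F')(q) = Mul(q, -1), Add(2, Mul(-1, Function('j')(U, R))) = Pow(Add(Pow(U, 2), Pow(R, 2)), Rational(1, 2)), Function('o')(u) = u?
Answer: Add(-218, Mul(109, Pow(29, Rational(1, 2)))) ≈ 368.98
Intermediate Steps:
Function('j')(U, R) = Add(2, Mul(-1, Pow(Add(Pow(R, 2), Pow(U, 2)), Rational(1, 2)))) (Function('j')(U, R) = Add(2, Mul(-1, Pow(Add(Pow(U, 2), Pow(R, 2)), Rational(1, 2)))) = Add(2, Mul(-1, Pow(Add(Pow(R, 2), Pow(U, 2)), Rational(1, 2)))))
Function('F')(q) = Mul(-1, q)
Mul(Add(0, Function('F')(Function('j')(K, Function('o')(5)))), 109) = Mul(Add(0, Mul(-1, Add(2, Mul(-1, Pow(Add(Pow(5, 2), Pow(-2, 2)), Rational(1, 2)))))), 109) = Mul(Add(0, Mul(-1, Add(2, Mul(-1, Pow(Add(25, 4), Rational(1, 2)))))), 109) = Mul(Add(0, Mul(-1, Add(2, Mul(-1, Pow(29, Rational(1, 2)))))), 109) = Mul(Add(0, Add(-2, Pow(29, Rational(1, 2)))), 109) = Mul(Add(-2, Pow(29, Rational(1, 2))), 109) = Add(-218, Mul(109, Pow(29, Rational(1, 2))))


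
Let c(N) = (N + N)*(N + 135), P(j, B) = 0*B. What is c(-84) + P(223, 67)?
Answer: -8568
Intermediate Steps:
P(j, B) = 0
c(N) = 2*N*(135 + N) (c(N) = (2*N)*(135 + N) = 2*N*(135 + N))
c(-84) + P(223, 67) = 2*(-84)*(135 - 84) + 0 = 2*(-84)*51 + 0 = -8568 + 0 = -8568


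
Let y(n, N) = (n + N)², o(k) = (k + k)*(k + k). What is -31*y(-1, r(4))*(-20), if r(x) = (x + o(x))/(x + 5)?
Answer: 2158220/81 ≈ 26645.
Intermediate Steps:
o(k) = 4*k² (o(k) = (2*k)*(2*k) = 4*k²)
r(x) = (x + 4*x²)/(5 + x) (r(x) = (x + 4*x²)/(x + 5) = (x + 4*x²)/(5 + x))
y(n, N) = (N + n)²
-31*y(-1, r(4))*(-20) = -31*(4*(1 + 4*4)/(5 + 4) - 1)²*(-20) = -31*(4*(1 + 16)/9 - 1)²*(-20) = -31*(4*(⅑)*17 - 1)²*(-20) = -31*(68/9 - 1)²*(-20) = -31*(59/9)²*(-20) = -31*3481/81*(-20) = -107911/81*(-20) = 2158220/81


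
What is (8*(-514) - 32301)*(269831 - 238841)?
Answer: -1128438870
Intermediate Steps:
(8*(-514) - 32301)*(269831 - 238841) = (-4112 - 32301)*30990 = -36413*30990 = -1128438870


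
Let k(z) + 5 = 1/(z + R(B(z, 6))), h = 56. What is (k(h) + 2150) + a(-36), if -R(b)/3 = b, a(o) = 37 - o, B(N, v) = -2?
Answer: 137517/62 ≈ 2218.0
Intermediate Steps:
R(b) = -3*b
k(z) = -5 + 1/(6 + z) (k(z) = -5 + 1/(z - 3*(-2)) = -5 + 1/(z + 6) = -5 + 1/(6 + z))
(k(h) + 2150) + a(-36) = ((-29 - 5*56)/(6 + 56) + 2150) + (37 - 1*(-36)) = ((-29 - 280)/62 + 2150) + (37 + 36) = ((1/62)*(-309) + 2150) + 73 = (-309/62 + 2150) + 73 = 132991/62 + 73 = 137517/62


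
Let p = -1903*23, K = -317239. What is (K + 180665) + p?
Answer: -180343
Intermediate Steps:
p = -43769
(K + 180665) + p = (-317239 + 180665) - 43769 = -136574 - 43769 = -180343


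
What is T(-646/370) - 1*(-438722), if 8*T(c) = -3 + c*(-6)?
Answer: 649309943/1480 ≈ 4.3872e+5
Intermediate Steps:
T(c) = -3/8 - 3*c/4 (T(c) = (-3 + c*(-6))/8 = (-3 - 6*c)/8 = -3/8 - 3*c/4)
T(-646/370) - 1*(-438722) = (-3/8 - (-969)/(2*370)) - 1*(-438722) = (-3/8 - (-969)/(2*370)) + 438722 = (-3/8 - 3/4*(-323/185)) + 438722 = (-3/8 + 969/740) + 438722 = 1383/1480 + 438722 = 649309943/1480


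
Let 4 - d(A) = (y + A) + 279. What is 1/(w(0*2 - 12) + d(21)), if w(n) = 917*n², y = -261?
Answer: 1/132013 ≈ 7.5750e-6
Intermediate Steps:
d(A) = -14 - A (d(A) = 4 - ((-261 + A) + 279) = 4 - (18 + A) = 4 + (-18 - A) = -14 - A)
1/(w(0*2 - 12) + d(21)) = 1/(917*(0*2 - 12)² + (-14 - 1*21)) = 1/(917*(0 - 12)² + (-14 - 21)) = 1/(917*(-12)² - 35) = 1/(917*144 - 35) = 1/(132048 - 35) = 1/132013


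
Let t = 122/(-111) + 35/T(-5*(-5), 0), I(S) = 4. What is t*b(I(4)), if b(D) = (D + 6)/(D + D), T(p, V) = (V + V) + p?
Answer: 167/444 ≈ 0.37613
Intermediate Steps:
T(p, V) = p + 2*V (T(p, V) = 2*V + p = p + 2*V)
b(D) = (6 + D)/(2*D) (b(D) = (6 + D)/((2*D)) = (6 + D)*(1/(2*D)) = (6 + D)/(2*D))
t = 167/555 (t = 122/(-111) + 35/(-5*(-5) + 2*0) = 122*(-1/111) + 35/(25 + 0) = -122/111 + 35/25 = -122/111 + 35*(1/25) = -122/111 + 7/5 = 167/555 ≈ 0.30090)
t*b(I(4)) = 167*((½)*(6 + 4)/4)/555 = 167*((½)*(¼)*10)/555 = (167/555)*(5/4) = 167/444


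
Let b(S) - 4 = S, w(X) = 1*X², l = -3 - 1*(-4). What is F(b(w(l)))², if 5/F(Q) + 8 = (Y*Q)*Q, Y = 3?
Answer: 25/4489 ≈ 0.0055692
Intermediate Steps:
l = 1 (l = -3 + 4 = 1)
w(X) = X²
b(S) = 4 + S
F(Q) = 5/(-8 + 3*Q²) (F(Q) = 5/(-8 + (3*Q)*Q) = 5/(-8 + 3*Q²))
F(b(w(l)))² = (5/(-8 + 3*(4 + 1²)²))² = (5/(-8 + 3*(4 + 1)²))² = (5/(-8 + 3*5²))² = (5/(-8 + 3*25))² = (5/(-8 + 75))² = (5/67)² = 25/4489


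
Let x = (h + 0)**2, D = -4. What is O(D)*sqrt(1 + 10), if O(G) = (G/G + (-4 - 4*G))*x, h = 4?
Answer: 208*sqrt(11) ≈ 689.86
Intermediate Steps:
x = 16 (x = (4 + 0)**2 = 4**2 = 16)
O(G) = -48 - 64*G (O(G) = (G/G + (-4 - 4*G))*16 = (1 + (-4 - 4*G))*16 = (-3 - 4*G)*16 = -48 - 64*G)
O(D)*sqrt(1 + 10) = (-48 - 64*(-4))*sqrt(1 + 10) = (-48 + 256)*sqrt(11) = 208*sqrt(11)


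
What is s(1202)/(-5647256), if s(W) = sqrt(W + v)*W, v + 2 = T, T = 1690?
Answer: -10217*sqrt(10)/2823628 ≈ -0.011442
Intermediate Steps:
v = 1688 (v = -2 + 1690 = 1688)
s(W) = W*sqrt(1688 + W) (s(W) = sqrt(W + 1688)*W = sqrt(1688 + W)*W = W*sqrt(1688 + W))
s(1202)/(-5647256) = (1202*sqrt(1688 + 1202))/(-5647256) = (1202*sqrt(2890))*(-1/5647256) = (1202*(17*sqrt(10)))*(-1/5647256) = (20434*sqrt(10))*(-1/5647256) = -10217*sqrt(10)/2823628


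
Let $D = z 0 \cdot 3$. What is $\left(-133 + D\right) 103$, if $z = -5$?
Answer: $-13699$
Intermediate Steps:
$D = 0$ ($D = \left(-5\right) 0 \cdot 3 = 0 \cdot 3 = 0$)
$\left(-133 + D\right) 103 = \left(-133 + 0\right) 103 = \left(-133\right) 103 = -13699$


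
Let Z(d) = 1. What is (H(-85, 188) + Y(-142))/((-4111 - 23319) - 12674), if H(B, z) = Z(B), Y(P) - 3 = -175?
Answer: 19/4456 ≈ 0.0042639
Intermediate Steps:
Y(P) = -172 (Y(P) = 3 - 175 = -172)
H(B, z) = 1
(H(-85, 188) + Y(-142))/((-4111 - 23319) - 12674) = (1 - 172)/((-4111 - 23319) - 12674) = -171/(-27430 - 12674) = -171/(-40104) = -171*(-1/40104) = 19/4456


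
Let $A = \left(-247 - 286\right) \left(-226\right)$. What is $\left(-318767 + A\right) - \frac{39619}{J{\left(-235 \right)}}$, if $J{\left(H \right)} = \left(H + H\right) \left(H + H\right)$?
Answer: $- \frac{43806497719}{220900} \approx -1.9831 \cdot 10^{5}$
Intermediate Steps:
$J{\left(H \right)} = 4 H^{2}$ ($J{\left(H \right)} = 2 H 2 H = 4 H^{2}$)
$A = 120458$ ($A = \left(-533\right) \left(-226\right) = 120458$)
$\left(-318767 + A\right) - \frac{39619}{J{\left(-235 \right)}} = \left(-318767 + 120458\right) - \frac{39619}{4 \left(-235\right)^{2}} = -198309 - \frac{39619}{4 \cdot 55225} = -198309 - \frac{39619}{220900} = - \frac{43806497719}{220900}$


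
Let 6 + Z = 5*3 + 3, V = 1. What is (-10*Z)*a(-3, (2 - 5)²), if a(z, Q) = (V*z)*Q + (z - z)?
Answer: 3240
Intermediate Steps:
Z = 12 (Z = -6 + (5*3 + 3) = -6 + (15 + 3) = -6 + 18 = 12)
a(z, Q) = Q*z (a(z, Q) = (1*z)*Q + (z - z) = z*Q + 0 = Q*z + 0 = Q*z)
(-10*Z)*a(-3, (2 - 5)²) = (-10*12)*((2 - 5)²*(-3)) = -120*(-3)²*(-3) = -1080*(-3) = -120*(-27) = 3240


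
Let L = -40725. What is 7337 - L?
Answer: 48062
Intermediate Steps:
7337 - L = 7337 - 1*(-40725) = 7337 + 40725 = 48062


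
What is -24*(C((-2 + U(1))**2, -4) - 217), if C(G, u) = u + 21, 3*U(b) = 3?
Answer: 4800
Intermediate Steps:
U(b) = 1 (U(b) = (1/3)*3 = 1)
C(G, u) = 21 + u
-24*(C((-2 + U(1))**2, -4) - 217) = -24*((21 - 4) - 217) = -24*(17 - 217) = -24*(-200) = 4800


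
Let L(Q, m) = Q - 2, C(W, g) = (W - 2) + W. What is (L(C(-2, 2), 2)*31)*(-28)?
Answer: 6944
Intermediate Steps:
C(W, g) = -2 + 2*W (C(W, g) = (-2 + W) + W = -2 + 2*W)
L(Q, m) = -2 + Q
(L(C(-2, 2), 2)*31)*(-28) = ((-2 + (-2 + 2*(-2)))*31)*(-28) = ((-2 + (-2 - 4))*31)*(-28) = ((-2 - 6)*31)*(-28) = -8*31*(-28) = -248*(-28) = 6944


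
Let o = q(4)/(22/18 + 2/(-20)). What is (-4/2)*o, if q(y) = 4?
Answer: -720/101 ≈ -7.1287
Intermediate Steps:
o = 360/101 (o = 4/(22/18 + 2/(-20)) = 4/(22*(1/18) + 2*(-1/20)) = 4/(11/9 - ⅒) = 4/(101/90) = 4*(90/101) = 360/101 ≈ 3.5644)
(-4/2)*o = -4/2*(360/101) = -4*½*(360/101) = -2*360/101 = -720/101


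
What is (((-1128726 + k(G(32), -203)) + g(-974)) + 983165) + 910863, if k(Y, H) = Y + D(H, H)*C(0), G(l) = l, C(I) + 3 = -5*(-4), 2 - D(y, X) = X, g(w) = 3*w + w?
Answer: 764923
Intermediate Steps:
g(w) = 4*w
D(y, X) = 2 - X
C(I) = 17 (C(I) = -3 - 5*(-4) = -3 + 20 = 17)
k(Y, H) = 34 + Y - 17*H (k(Y, H) = Y + (2 - H)*17 = Y + (34 - 17*H) = 34 + Y - 17*H)
(((-1128726 + k(G(32), -203)) + g(-974)) + 983165) + 910863 = (((-1128726 + (34 + 32 - 17*(-203))) + 4*(-974)) + 983165) + 910863 = (((-1128726 + (34 + 32 + 3451)) - 3896) + 983165) + 910863 = (((-1128726 + 3517) - 3896) + 983165) + 910863 = ((-1125209 - 3896) + 983165) + 910863 = (-1129105 + 983165) + 910863 = -145940 + 910863 = 764923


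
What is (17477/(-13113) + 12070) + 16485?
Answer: 374424238/13113 ≈ 28554.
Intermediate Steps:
(17477/(-13113) + 12070) + 16485 = (17477*(-1/13113) + 12070) + 16485 = (-17477/13113 + 12070) + 16485 = 158256433/13113 + 16485 = 374424238/13113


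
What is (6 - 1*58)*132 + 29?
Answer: -6835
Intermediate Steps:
(6 - 1*58)*132 + 29 = (6 - 58)*132 + 29 = -52*132 + 29 = -6864 + 29 = -6835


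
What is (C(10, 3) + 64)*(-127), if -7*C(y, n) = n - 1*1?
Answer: -56642/7 ≈ -8091.7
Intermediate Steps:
C(y, n) = ⅐ - n/7 (C(y, n) = -(n - 1*1)/7 = -(n - 1)/7 = -(-1 + n)/7 = ⅐ - n/7)
(C(10, 3) + 64)*(-127) = ((⅐ - ⅐*3) + 64)*(-127) = ((⅐ - 3/7) + 64)*(-127) = (-2/7 + 64)*(-127) = (446/7)*(-127) = -56642/7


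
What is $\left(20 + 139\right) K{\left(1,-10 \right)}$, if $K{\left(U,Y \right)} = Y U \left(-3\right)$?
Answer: $4770$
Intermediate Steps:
$K{\left(U,Y \right)} = - 3 U Y$ ($K{\left(U,Y \right)} = U Y \left(-3\right) = - 3 U Y$)
$\left(20 + 139\right) K{\left(1,-10 \right)} = \left(20 + 139\right) \left(\left(-3\right) 1 \left(-10\right)\right) = 159 \cdot 30 = 4770$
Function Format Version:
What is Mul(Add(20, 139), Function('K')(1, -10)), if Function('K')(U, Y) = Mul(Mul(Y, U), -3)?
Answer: 4770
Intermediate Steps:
Function('K')(U, Y) = Mul(-3, U, Y) (Function('K')(U, Y) = Mul(Mul(U, Y), -3) = Mul(-3, U, Y))
Mul(Add(20, 139), Function('K')(1, -10)) = Mul(Add(20, 139), Mul(-3, 1, -10)) = Mul(159, 30) = 4770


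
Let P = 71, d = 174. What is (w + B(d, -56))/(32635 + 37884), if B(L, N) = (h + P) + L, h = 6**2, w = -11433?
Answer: -11152/70519 ≈ -0.15814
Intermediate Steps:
h = 36
B(L, N) = 107 + L (B(L, N) = (36 + 71) + L = 107 + L)
(w + B(d, -56))/(32635 + 37884) = (-11433 + (107 + 174))/(32635 + 37884) = (-11433 + 281)/70519 = -11152*1/70519 = -11152/70519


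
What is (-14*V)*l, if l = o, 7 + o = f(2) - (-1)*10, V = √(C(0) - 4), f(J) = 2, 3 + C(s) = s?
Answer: -70*I*√7 ≈ -185.2*I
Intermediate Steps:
C(s) = -3 + s
V = I*√7 (V = √((-3 + 0) - 4) = √(-3 - 4) = √(-7) = I*√7 ≈ 2.6458*I)
o = 5 (o = -7 + (2 - (-1)*10) = -7 + (2 - 1*(-10)) = -7 + (2 + 10) = -7 + 12 = 5)
l = 5
(-14*V)*l = -14*I*√7*5 = -70*I*√7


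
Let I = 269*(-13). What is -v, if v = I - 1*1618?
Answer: 5115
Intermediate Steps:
I = -3497
v = -5115 (v = -3497 - 1*1618 = -3497 - 1618 = -5115)
-v = -1*(-5115) = 5115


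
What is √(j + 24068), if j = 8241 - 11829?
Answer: 64*√5 ≈ 143.11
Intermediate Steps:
j = -3588
√(j + 24068) = √(-3588 + 24068) = √20480 = 64*√5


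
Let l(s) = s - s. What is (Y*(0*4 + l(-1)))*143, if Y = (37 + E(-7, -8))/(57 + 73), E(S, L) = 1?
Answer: 0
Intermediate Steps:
l(s) = 0
Y = 19/65 (Y = (37 + 1)/(57 + 73) = 38/130 = 38*(1/130) = 19/65 ≈ 0.29231)
(Y*(0*4 + l(-1)))*143 = (19*(0*4 + 0)/65)*143 = (19*(0 + 0)/65)*143 = ((19/65)*0)*143 = 0*143 = 0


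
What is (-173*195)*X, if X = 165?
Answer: -5566275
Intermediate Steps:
(-173*195)*X = -173*195*165 = -33735*165 = -5566275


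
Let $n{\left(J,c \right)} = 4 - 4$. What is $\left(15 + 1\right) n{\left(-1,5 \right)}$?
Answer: $0$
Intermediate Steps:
$n{\left(J,c \right)} = 0$
$\left(15 + 1\right) n{\left(-1,5 \right)} = \left(15 + 1\right) 0 = 16 \cdot 0 = 0$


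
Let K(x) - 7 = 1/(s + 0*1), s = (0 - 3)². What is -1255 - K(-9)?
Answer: -11359/9 ≈ -1262.1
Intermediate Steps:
s = 9 (s = (-3)² = 9)
K(x) = 64/9 (K(x) = 7 + 1/(9 + 0*1) = 7 + 1/(9 + 0) = 7 + 1/9 = 7 + ⅑ = 64/9)
-1255 - K(-9) = -1255 - 1*64/9 = -1255 - 64/9 = -11359/9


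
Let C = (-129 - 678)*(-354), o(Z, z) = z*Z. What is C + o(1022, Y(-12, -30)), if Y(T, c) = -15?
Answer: 270348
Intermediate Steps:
o(Z, z) = Z*z
C = 285678 (C = -807*(-354) = 285678)
C + o(1022, Y(-12, -30)) = 285678 + 1022*(-15) = 285678 - 15330 = 270348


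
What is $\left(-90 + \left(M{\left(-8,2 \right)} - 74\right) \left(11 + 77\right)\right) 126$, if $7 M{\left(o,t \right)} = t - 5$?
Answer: $-836604$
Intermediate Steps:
$M{\left(o,t \right)} = - \frac{5}{7} + \frac{t}{7}$ ($M{\left(o,t \right)} = \frac{t - 5}{7} = \frac{-5 + t}{7} = - \frac{5}{7} + \frac{t}{7}$)
$\left(-90 + \left(M{\left(-8,2 \right)} - 74\right) \left(11 + 77\right)\right) 126 = \left(-90 + \left(\left(- \frac{5}{7} + \frac{1}{7} \cdot 2\right) - 74\right) \left(11 + 77\right)\right) 126 = \left(-90 + \left(\left(- \frac{5}{7} + \frac{2}{7}\right) - 74\right) 88\right) 126 = \left(-90 + \left(- \frac{3}{7} - 74\right) 88\right) 126 = \left(-90 - \frac{45848}{7}\right) 126 = \left(- \frac{46478}{7}\right) 126 = -836604$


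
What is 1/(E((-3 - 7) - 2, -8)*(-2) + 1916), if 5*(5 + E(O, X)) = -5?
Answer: 1/1928 ≈ 0.00051867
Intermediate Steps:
E(O, X) = -6 (E(O, X) = -5 + (⅕)*(-5) = -5 - 1 = -6)
1/(E((-3 - 7) - 2, -8)*(-2) + 1916) = 1/(-6*(-2) + 1916) = 1/(12 + 1916) = 1/1928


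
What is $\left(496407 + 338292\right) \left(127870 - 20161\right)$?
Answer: $89904594591$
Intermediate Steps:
$\left(496407 + 338292\right) \left(127870 - 20161\right) = 834699 \cdot 107709 = 89904594591$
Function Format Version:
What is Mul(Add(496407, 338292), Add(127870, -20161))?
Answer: 89904594591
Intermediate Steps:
Mul(Add(496407, 338292), Add(127870, -20161)) = Mul(834699, 107709) = 89904594591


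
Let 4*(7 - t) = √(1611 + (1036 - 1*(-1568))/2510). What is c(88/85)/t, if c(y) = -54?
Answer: 7590240/1039187 + 216*√2538999285/1039187 ≈ 17.777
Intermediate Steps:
t = 7 - √2538999285/5020 (t = 7 - √(1611 + (1036 - 1*(-1568))/2510)/4 = 7 - √(1611 + (1036 + 1568)*(1/2510))/4 = 7 - √(1611 + 2604*(1/2510))/4 = 7 - √(1611 + 1302/1255)/4 = 7 - √2538999285/5020 ≈ -3.0375)
c(88/85)/t = -54/(7 - √2538999285/5020)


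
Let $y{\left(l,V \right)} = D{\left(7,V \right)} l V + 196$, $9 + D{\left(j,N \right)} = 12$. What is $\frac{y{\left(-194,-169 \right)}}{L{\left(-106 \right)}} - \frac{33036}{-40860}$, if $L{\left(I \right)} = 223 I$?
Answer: $- \frac{135250478}{40243695} \approx -3.3608$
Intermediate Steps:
$D{\left(j,N \right)} = 3$ ($D{\left(j,N \right)} = -9 + 12 = 3$)
$y{\left(l,V \right)} = 196 + 3 V l$ ($y{\left(l,V \right)} = 3 l V + 196 = 3 V l + 196 = 196 + 3 V l$)
$\frac{y{\left(-194,-169 \right)}}{L{\left(-106 \right)}} - \frac{33036}{-40860} = \frac{196 + 3 \left(-169\right) \left(-194\right)}{223 \left(-106\right)} - \frac{33036}{-40860} = \frac{196 + 98358}{-23638} - - \frac{2753}{3405} = 98554 \left(- \frac{1}{23638}\right) + \frac{2753}{3405} = - \frac{49277}{11819} + \frac{2753}{3405} = - \frac{135250478}{40243695}$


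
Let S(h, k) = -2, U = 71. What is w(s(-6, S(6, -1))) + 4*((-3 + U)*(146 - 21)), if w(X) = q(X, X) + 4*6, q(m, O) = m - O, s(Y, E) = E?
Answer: 34024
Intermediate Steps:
w(X) = 24 (w(X) = (X - X) + 4*6 = 0 + 24 = 24)
w(s(-6, S(6, -1))) + 4*((-3 + U)*(146 - 21)) = 24 + 4*((-3 + 71)*(146 - 21)) = 24 + 4*(68*125) = 24 + 4*8500 = 24 + 34000 = 34024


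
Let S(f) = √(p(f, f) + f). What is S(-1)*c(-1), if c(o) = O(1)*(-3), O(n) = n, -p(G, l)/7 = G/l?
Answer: -6*I*√2 ≈ -8.4853*I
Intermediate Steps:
p(G, l) = -7*G/l
S(f) = √(-7 + f) (S(f) = √(-7*f/f + f) = √(-7 + f))
c(o) = -3 (c(o) = 1*(-3) = -3)
S(-1)*c(-1) = √(-7 - 1)*(-3) = √(-8)*(-3) = (2*I*√2)*(-3) = -6*I*√2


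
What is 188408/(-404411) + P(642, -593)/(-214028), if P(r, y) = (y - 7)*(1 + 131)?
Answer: -2073809056/21638819377 ≈ -0.095837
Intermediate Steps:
P(r, y) = -924 + 132*y (P(r, y) = (-7 + y)*132 = -924 + 132*y)
188408/(-404411) + P(642, -593)/(-214028) = 188408/(-404411) + (-924 + 132*(-593))/(-214028) = 188408*(-1/404411) + (-924 - 78276)*(-1/214028) = -188408/404411 - 79200*(-1/214028) = -188408/404411 + 19800/53507 = -2073809056/21638819377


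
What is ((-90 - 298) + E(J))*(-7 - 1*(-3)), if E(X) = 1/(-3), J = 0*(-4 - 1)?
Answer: 4660/3 ≈ 1553.3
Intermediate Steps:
J = 0 (J = 0*(-5) = 0)
E(X) = -⅓
((-90 - 298) + E(J))*(-7 - 1*(-3)) = ((-90 - 298) - ⅓)*(-7 - 1*(-3)) = (-388 - ⅓)*(-7 + 3) = -1165/3*(-4) = 4660/3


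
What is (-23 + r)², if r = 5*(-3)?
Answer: 1444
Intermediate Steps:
r = -15
(-23 + r)² = (-23 - 15)² = (-38)² = 1444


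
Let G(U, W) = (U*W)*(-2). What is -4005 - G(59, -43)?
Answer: -9079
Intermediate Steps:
G(U, W) = -2*U*W
-4005 - G(59, -43) = -4005 - (-2)*59*(-43) = -4005 - 1*5074 = -4005 - 5074 = -9079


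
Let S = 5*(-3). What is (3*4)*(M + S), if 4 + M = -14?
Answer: -396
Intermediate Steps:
M = -18 (M = -4 - 14 = -18)
S = -15
(3*4)*(M + S) = (3*4)*(-18 - 15) = 12*(-33) = -396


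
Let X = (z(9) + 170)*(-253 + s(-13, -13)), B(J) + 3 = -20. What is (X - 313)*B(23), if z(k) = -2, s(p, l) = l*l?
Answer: 331775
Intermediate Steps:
s(p, l) = l**2
B(J) = -23 (B(J) = -3 - 20 = -23)
X = -14112 (X = (-2 + 170)*(-253 + (-13)**2) = 168*(-253 + 169) = 168*(-84) = -14112)
(X - 313)*B(23) = (-14112 - 313)*(-23) = -14425*(-23) = 331775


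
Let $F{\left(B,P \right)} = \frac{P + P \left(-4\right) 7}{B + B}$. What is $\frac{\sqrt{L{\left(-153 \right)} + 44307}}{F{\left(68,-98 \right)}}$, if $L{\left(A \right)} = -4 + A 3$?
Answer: $\frac{136 \sqrt{10961}}{1323} \approx 10.762$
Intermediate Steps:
$L{\left(A \right)} = -4 + 3 A$
$F{\left(B,P \right)} = - \frac{27 P}{2 B}$ ($F{\left(B,P \right)} = \frac{P + - 4 P 7}{2 B} = \left(P - 28 P\right) \frac{1}{2 B} = - 27 P \frac{1}{2 B} = - \frac{27 P}{2 B}$)
$\frac{\sqrt{L{\left(-153 \right)} + 44307}}{F{\left(68,-98 \right)}} = \frac{\sqrt{\left(-4 + 3 \left(-153\right)\right) + 44307}}{\left(- \frac{27}{2}\right) \left(-98\right) \frac{1}{68}} = \frac{\sqrt{\left(-4 - 459\right) + 44307}}{\left(- \frac{27}{2}\right) \left(-98\right) \frac{1}{68}} = \frac{\sqrt{-463 + 44307}}{\frac{1323}{68}} = \sqrt{43844} \cdot \frac{68}{1323} = 2 \sqrt{10961} \cdot \frac{68}{1323} = \frac{136 \sqrt{10961}}{1323}$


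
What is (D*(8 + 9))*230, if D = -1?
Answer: -3910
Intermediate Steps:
(D*(8 + 9))*230 = -(8 + 9)*230 = -1*17*230 = -17*230 = -3910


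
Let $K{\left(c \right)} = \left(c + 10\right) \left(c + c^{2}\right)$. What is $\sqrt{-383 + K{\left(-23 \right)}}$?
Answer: $i \sqrt{6961} \approx 83.433 i$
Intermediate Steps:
$K{\left(c \right)} = \left(10 + c\right) \left(c + c^{2}\right)$
$\sqrt{-383 + K{\left(-23 \right)}} = \sqrt{-383 - 23 \left(10 + \left(-23\right)^{2} + 11 \left(-23\right)\right)} = \sqrt{-383 - 23 \left(10 + 529 - 253\right)} = \sqrt{-383 - 6578} = \sqrt{-6961} = i \sqrt{6961}$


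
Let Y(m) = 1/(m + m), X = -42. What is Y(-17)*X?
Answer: 21/17 ≈ 1.2353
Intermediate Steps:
Y(m) = 1/(2*m)
Y(-17)*X = ((½)/(-17))*(-42) = ((½)*(-1/17))*(-42) = -1/34*(-42) = 21/17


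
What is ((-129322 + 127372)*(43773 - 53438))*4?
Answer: 75387000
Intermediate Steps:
((-129322 + 127372)*(43773 - 53438))*4 = -1950*(-9665)*4 = 18846750*4 = 75387000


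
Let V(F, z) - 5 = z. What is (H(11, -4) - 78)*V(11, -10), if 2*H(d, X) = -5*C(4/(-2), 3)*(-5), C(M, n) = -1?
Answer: 905/2 ≈ 452.50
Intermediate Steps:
H(d, X) = -25/2 (H(d, X) = (-5*(-1)*(-5))/2 = (5*(-5))/2 = (½)*(-25) = -25/2)
V(F, z) = 5 + z
(H(11, -4) - 78)*V(11, -10) = (-25/2 - 78)*(5 - 10) = -181/2*(-5) = 905/2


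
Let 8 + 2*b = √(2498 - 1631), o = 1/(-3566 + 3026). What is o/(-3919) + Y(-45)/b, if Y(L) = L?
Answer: -1523706397/1699356780 - 1530*√3/803 ≈ -4.1968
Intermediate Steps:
o = -1/540 (o = 1/(-540) = -1/540 ≈ -0.0018519)
b = -4 + 17*√3/2 (b = -4 + √(2498 - 1631)/2 = -4 + √867/2 = -4 + (17*√3)/2 = -4 + 17*√3/2 ≈ 10.722)
o/(-3919) + Y(-45)/b = -1/540/(-3919) - 45/(-4 + 17*√3/2) = -1/540*(-1/3919) - 45/(-4 + 17*√3/2) = 1/2116260 - 45/(-4 + 17*√3/2)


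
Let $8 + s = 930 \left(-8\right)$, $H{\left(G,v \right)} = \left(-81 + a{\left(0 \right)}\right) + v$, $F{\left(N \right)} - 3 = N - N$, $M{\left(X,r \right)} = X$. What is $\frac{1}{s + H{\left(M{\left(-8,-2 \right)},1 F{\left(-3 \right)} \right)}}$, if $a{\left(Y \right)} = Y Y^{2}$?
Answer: $- \frac{1}{7526} \approx -0.00013287$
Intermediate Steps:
$a{\left(Y \right)} = Y^{3}$
$F{\left(N \right)} = 3$ ($F{\left(N \right)} = 3 + \left(N - N\right) = 3 + 0 = 3$)
$H{\left(G,v \right)} = -81 + v$ ($H{\left(G,v \right)} = \left(-81 + 0^{3}\right) + v = \left(-81 + 0\right) + v = -81 + v$)
$s = -7448$ ($s = -8 + 930 \left(-8\right) = -8 - 7440 = -7448$)
$\frac{1}{s + H{\left(M{\left(-8,-2 \right)},1 F{\left(-3 \right)} \right)}} = \frac{1}{-7448 + \left(-81 + 1 \cdot 3\right)} = \frac{1}{-7448 + \left(-81 + 3\right)} = \frac{1}{-7448 - 78} = \frac{1}{-7526} = - \frac{1}{7526}$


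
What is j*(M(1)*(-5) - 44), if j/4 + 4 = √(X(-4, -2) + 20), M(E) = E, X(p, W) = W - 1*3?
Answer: 784 - 196*√15 ≈ 24.895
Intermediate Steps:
X(p, W) = -3 + W (X(p, W) = W - 3 = -3 + W)
j = -16 + 4*√15 (j = -16 + 4*√((-3 - 2) + 20) = -16 + 4*√(-5 + 20) = -16 + 4*√15 ≈ -0.50807)
j*(M(1)*(-5) - 44) = (-16 + 4*√15)*(1*(-5) - 44) = (-16 + 4*√15)*(-5 - 44) = (-16 + 4*√15)*(-49) = 784 - 196*√15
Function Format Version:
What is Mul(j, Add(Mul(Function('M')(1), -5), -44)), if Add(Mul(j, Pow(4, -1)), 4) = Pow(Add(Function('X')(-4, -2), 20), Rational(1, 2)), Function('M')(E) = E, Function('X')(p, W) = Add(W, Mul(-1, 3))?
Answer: Add(784, Mul(-196, Pow(15, Rational(1, 2)))) ≈ 24.895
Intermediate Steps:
Function('X')(p, W) = Add(-3, W) (Function('X')(p, W) = Add(W, -3) = Add(-3, W))
j = Add(-16, Mul(4, Pow(15, Rational(1, 2)))) (j = Add(-16, Mul(4, Pow(Add(Add(-3, -2), 20), Rational(1, 2)))) = Add(-16, Mul(4, Pow(Add(-5, 20), Rational(1, 2)))) = Add(-16, Mul(4, Pow(15, Rational(1, 2)))) ≈ -0.50807)
Mul(j, Add(Mul(Function('M')(1), -5), -44)) = Mul(Add(-16, Mul(4, Pow(15, Rational(1, 2)))), Add(Mul(1, -5), -44)) = Mul(Add(-16, Mul(4, Pow(15, Rational(1, 2)))), Add(-5, -44)) = Mul(Add(-16, Mul(4, Pow(15, Rational(1, 2)))), -49) = Add(784, Mul(-196, Pow(15, Rational(1, 2))))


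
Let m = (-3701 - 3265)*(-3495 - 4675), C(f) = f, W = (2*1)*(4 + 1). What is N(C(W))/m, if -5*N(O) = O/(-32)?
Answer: 1/910595520 ≈ 1.0982e-9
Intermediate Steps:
W = 10 (W = 2*5 = 10)
N(O) = O/160 (N(O) = -O/(5*(-32)) = -O*(-1)/(5*32) = -(-1)*O/160 = O/160)
m = 56912220 (m = -6966*(-8170) = 56912220)
N(C(W))/m = ((1/160)*10)/56912220 = (1/16)*(1/56912220) = 1/910595520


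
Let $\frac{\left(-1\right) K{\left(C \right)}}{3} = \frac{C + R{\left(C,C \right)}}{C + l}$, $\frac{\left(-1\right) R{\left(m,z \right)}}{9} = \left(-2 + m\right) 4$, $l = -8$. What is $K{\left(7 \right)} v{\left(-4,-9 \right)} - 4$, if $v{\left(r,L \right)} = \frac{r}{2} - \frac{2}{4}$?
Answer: $\frac{2587}{2} \approx 1293.5$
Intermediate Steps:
$R{\left(m,z \right)} = 72 - 36 m$ ($R{\left(m,z \right)} = - 9 \left(-2 + m\right) 4 = - 9 \left(-8 + 4 m\right) = 72 - 36 m$)
$v{\left(r,L \right)} = - \frac{1}{2} + \frac{r}{2}$ ($v{\left(r,L \right)} = r \frac{1}{2} - \frac{1}{2} = \frac{r}{2} - \frac{1}{2} = - \frac{1}{2} + \frac{r}{2}$)
$K{\left(C \right)} = - \frac{3 \left(72 - 35 C\right)}{-8 + C}$ ($K{\left(C \right)} = - 3 \frac{C - \left(-72 + 36 C\right)}{C - 8} = - 3 \frac{72 - 35 C}{-8 + C} = - \frac{3 \left(72 - 35 C\right)}{-8 + C}$)
$K{\left(7 \right)} v{\left(-4,-9 \right)} - 4 = \frac{3 \left(-72 + 35 \cdot 7\right)}{-8 + 7} \left(- \frac{1}{2} + \frac{1}{2} \left(-4\right)\right) - 4 = \frac{3 \left(-72 + 245\right)}{-1} \left(- \frac{1}{2} - 2\right) - 4 = 3 \left(-1\right) 173 \left(- \frac{5}{2}\right) - 4 = \left(-519\right) \left(- \frac{5}{2}\right) - 4 = \frac{2595}{2} - 4 = \frac{2587}{2}$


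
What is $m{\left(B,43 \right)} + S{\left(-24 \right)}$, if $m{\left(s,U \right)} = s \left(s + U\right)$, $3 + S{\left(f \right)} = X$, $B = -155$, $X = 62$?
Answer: $17419$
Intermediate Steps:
$S{\left(f \right)} = 59$ ($S{\left(f \right)} = -3 + 62 = 59$)
$m{\left(s,U \right)} = s \left(U + s\right)$
$m{\left(B,43 \right)} + S{\left(-24 \right)} = - 155 \left(43 - 155\right) + 59 = \left(-155\right) \left(-112\right) + 59 = 17360 + 59 = 17419$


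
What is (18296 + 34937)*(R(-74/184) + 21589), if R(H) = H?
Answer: 105728776183/92 ≈ 1.1492e+9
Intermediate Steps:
(18296 + 34937)*(R(-74/184) + 21589) = (18296 + 34937)*(-74/184 + 21589) = 53233*(-74*1/184 + 21589) = 53233*(-37/92 + 21589) = 53233*(1986151/92) = 105728776183/92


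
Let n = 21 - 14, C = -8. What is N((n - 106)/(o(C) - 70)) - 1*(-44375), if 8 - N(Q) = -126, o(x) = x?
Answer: 44509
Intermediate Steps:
n = 7
N(Q) = 134 (N(Q) = 8 - 1*(-126) = 8 + 126 = 134)
N((n - 106)/(o(C) - 70)) - 1*(-44375) = 134 - 1*(-44375) = 134 + 44375 = 44509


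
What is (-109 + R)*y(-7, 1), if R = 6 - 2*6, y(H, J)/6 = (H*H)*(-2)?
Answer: 67620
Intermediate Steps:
y(H, J) = -12*H² (y(H, J) = 6*((H*H)*(-2)) = 6*(H²*(-2)) = 6*(-2*H²) = -12*H²)
R = -6 (R = 6 - 12 = -6)
(-109 + R)*y(-7, 1) = (-109 - 6)*(-12*(-7)²) = -(-1380)*49 = -115*(-588) = 67620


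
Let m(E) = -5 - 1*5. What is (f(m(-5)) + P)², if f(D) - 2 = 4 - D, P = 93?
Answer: 11881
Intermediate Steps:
m(E) = -10 (m(E) = -5 - 5 = -10)
f(D) = 6 - D (f(D) = 2 + (4 - D) = 6 - D)
(f(m(-5)) + P)² = ((6 - 1*(-10)) + 93)² = ((6 + 10) + 93)² = (16 + 93)² = 109² = 11881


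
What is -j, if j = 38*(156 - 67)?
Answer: -3382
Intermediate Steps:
j = 3382 (j = 38*89 = 3382)
-j = -1*3382 = -3382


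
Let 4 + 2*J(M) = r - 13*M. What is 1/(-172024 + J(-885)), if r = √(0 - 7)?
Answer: -332547/55293753608 - I*√7/55293753608 ≈ -6.0142e-6 - 4.7849e-11*I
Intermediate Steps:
r = I*√7 (r = √(-7) = I*√7 ≈ 2.6458*I)
J(M) = -2 - 13*M/2 + I*√7/2 (J(M) = -2 + (I*√7 - 13*M)/2 = -2 + (-13*M + I*√7)/2 = -2 + (-13*M/2 + I*√7/2) = -2 - 13*M/2 + I*√7/2)
1/(-172024 + J(-885)) = 1/(-172024 + (-2 - 13/2*(-885) + I*√7/2)) = 1/(-172024 + (-2 + 11505/2 + I*√7/2)) = 1/(-172024 + (11501/2 + I*√7/2)) = 1/(-332547/2 + I*√7/2)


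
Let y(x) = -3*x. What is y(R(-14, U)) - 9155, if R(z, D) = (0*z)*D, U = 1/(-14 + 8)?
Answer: -9155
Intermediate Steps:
U = -⅙ (U = 1/(-6) = -⅙ ≈ -0.16667)
R(z, D) = 0 (R(z, D) = 0*D = 0)
y(R(-14, U)) - 9155 = -3*0 - 9155 = 0 - 9155 = -9155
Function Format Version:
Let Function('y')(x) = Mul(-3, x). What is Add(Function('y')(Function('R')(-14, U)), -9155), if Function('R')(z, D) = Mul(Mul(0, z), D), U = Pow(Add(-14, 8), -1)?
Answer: -9155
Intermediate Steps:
U = Rational(-1, 6) (U = Pow(-6, -1) = Rational(-1, 6) ≈ -0.16667)
Function('R')(z, D) = 0 (Function('R')(z, D) = Mul(0, D) = 0)
Add(Function('y')(Function('R')(-14, U)), -9155) = Add(Mul(-3, 0), -9155) = Add(0, -9155) = -9155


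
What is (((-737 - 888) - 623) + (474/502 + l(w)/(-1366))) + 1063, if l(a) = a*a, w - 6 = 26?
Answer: -203114746/171433 ≈ -1184.8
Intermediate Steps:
w = 32 (w = 6 + 26 = 32)
l(a) = a**2
(((-737 - 888) - 623) + (474/502 + l(w)/(-1366))) + 1063 = (((-737 - 888) - 623) + (474/502 + 32**2/(-1366))) + 1063 = ((-1625 - 623) + (474*(1/502) + 1024*(-1/1366))) + 1063 = (-2248 + (237/251 - 512/683)) + 1063 = (-2248 + 33359/171433) + 1063 = -385348025/171433 + 1063 = -203114746/171433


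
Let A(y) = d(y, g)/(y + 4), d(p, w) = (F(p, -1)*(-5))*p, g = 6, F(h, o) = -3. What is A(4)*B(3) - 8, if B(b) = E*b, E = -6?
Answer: -143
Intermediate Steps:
B(b) = -6*b
d(p, w) = 15*p (d(p, w) = (-3*(-5))*p = 15*p)
A(y) = 15*y/(4 + y) (A(y) = (15*y)/(y + 4) = (15*y)/(4 + y) = 15*y/(4 + y))
A(4)*B(3) - 8 = (15*4/(4 + 4))*(-6*3) - 8 = (15*4/8)*(-18) - 8 = (15*4*(⅛))*(-18) - 8 = (15/2)*(-18) - 8 = -135 - 8 = -143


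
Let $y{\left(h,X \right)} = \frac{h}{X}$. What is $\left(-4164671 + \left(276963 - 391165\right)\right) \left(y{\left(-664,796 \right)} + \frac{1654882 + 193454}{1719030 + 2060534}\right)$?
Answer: $\frac{277686834066870}{188033309} \approx 1.4768 \cdot 10^{6}$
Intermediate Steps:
$\left(-4164671 + \left(276963 - 391165\right)\right) \left(y{\left(-664,796 \right)} + \frac{1654882 + 193454}{1719030 + 2060534}\right) = \left(-4164671 + \left(276963 - 391165\right)\right) \left(- \frac{664}{796} + \frac{1654882 + 193454}{1719030 + 2060534}\right) = \left(-4164671 - 114202\right) \left(\left(-664\right) \frac{1}{796} + \frac{1848336}{3779564}\right) = - 4278873 \left(- \frac{166}{199} + 1848336 \cdot \frac{1}{3779564}\right) = - 4278873 \left(- \frac{166}{199} + \frac{462084}{944891}\right) = \left(-4278873\right) \left(- \frac{64897190}{188033309}\right) = \frac{277686834066870}{188033309}$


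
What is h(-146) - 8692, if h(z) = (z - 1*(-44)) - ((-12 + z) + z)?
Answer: -8490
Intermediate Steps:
h(z) = 56 - z (h(z) = (z + 44) - (-12 + 2*z) = (44 + z) + (12 - 2*z) = 56 - z)
h(-146) - 8692 = (56 - 1*(-146)) - 8692 = (56 + 146) - 8692 = 202 - 8692 = -8490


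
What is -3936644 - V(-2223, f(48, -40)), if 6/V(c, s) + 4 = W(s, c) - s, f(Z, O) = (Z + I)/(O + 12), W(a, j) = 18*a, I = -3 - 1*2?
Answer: -1106196908/281 ≈ -3.9366e+6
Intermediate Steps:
I = -5 (I = -3 - 2 = -5)
f(Z, O) = (-5 + Z)/(12 + O) (f(Z, O) = (Z - 5)/(O + 12) = (-5 + Z)/(12 + O))
V(c, s) = 6/(-4 + 17*s) (V(c, s) = 6/(-4 + (18*s - s)) = 6/(-4 + 17*s))
-3936644 - V(-2223, f(48, -40)) = -3936644 - 6/(-4 + 17*((-5 + 48)/(12 - 40))) = -3936644 - 6/(-4 + 17*(43/(-28))) = -3936644 - 6/(-4 + 17*(-1/28*43)) = -3936644 - 6/(-4 + 17*(-43/28)) = -3936644 - 6/(-4 - 731/28) = -3936644 - 6/(-843/28) = -3936644 - 6*(-28)/843 = -3936644 - 1*(-56/281) = -3936644 + 56/281 = -1106196908/281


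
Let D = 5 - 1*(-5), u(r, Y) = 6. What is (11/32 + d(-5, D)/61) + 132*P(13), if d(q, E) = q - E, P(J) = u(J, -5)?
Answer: 1546175/1952 ≈ 792.10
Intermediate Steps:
P(J) = 6
D = 10 (D = 5 + 5 = 10)
(11/32 + d(-5, D)/61) + 132*P(13) = (11/32 + (-5 - 1*10)/61) + 132*6 = (11*(1/32) + (-5 - 10)*(1/61)) + 792 = (11/32 - 15*1/61) + 792 = (11/32 - 15/61) + 792 = 191/1952 + 792 = 1546175/1952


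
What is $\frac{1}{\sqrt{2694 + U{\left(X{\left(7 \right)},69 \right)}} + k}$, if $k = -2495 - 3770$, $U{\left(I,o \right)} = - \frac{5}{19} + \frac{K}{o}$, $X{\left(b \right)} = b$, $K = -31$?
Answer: $- \frac{1642683}{10290702815} - \frac{2 \sqrt{46290099}}{10290702815} \approx -0.00016095$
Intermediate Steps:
$U{\left(I,o \right)} = - \frac{5}{19} - \frac{31}{o}$
$k = -6265$
$\frac{1}{\sqrt{2694 + U{\left(X{\left(7 \right)},69 \right)}} + k} = \frac{1}{\sqrt{2694 - \left(\frac{5}{19} + \frac{31}{69}\right)} - 6265} = \frac{1}{\sqrt{2694 - \frac{934}{1311}} - 6265} = \frac{1}{\sqrt{\frac{3530900}{1311}} - 6265} = \frac{1}{\frac{10 \sqrt{46290099}}{1311} - 6265} = \frac{1}{-6265 + \frac{10 \sqrt{46290099}}{1311}}$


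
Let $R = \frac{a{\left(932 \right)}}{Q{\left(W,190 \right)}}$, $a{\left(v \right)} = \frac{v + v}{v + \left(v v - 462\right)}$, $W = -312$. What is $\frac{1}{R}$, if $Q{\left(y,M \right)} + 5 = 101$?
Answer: $\frac{10429128}{233} \approx 44760.0$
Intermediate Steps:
$Q{\left(y,M \right)} = 96$ ($Q{\left(y,M \right)} = -5 + 101 = 96$)
$a{\left(v \right)} = \frac{2 v}{-462 + v + v^{2}}$ ($a{\left(v \right)} = \frac{2 v}{v + \left(v^{2} - 462\right)} = \frac{2 v}{v + \left(-462 + v^{2}\right)} = \frac{2 v}{-462 + v + v^{2}}$)
$R = \frac{233}{10429128}$ ($R = \frac{2 \cdot 932 \frac{1}{-462 + 932 + 932^{2}}}{96} = 2 \cdot 932 \frac{1}{-462 + 932 + 868624} \cdot \frac{1}{96} = 2 \cdot 932 \cdot \frac{1}{869094} \cdot \frac{1}{96} = \frac{932}{434547} \cdot \frac{1}{96} = \frac{233}{10429128} \approx 2.2341 \cdot 10^{-5}$)
$\frac{1}{R} = \frac{1}{\frac{233}{10429128}} = \frac{10429128}{233}$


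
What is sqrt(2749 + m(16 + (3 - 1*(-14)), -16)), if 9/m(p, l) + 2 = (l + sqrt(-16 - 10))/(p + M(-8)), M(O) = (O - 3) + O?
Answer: sqrt((120830 - 2749*I*sqrt(26))/(44 - I*sqrt(26))) ≈ 52.404 - 0.0031*I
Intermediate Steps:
M(O) = -3 + 2*O (M(O) = (-3 + O) + O = -3 + 2*O)
m(p, l) = 9/(-2 + (l + I*sqrt(26))/(-19 + p)) (m(p, l) = 9/(-2 + (l + sqrt(-16 - 10))/(p + (-3 + 2*(-8)))) = 9/(-2 + (l + sqrt(-26))/(p + (-3 - 16))) = 9/(-2 + (l + I*sqrt(26))/(p - 19)) = 9/(-2 + (l + I*sqrt(26))/(-19 + p)))
sqrt(2749 + m(16 + (3 - 1*(-14)), -16)) = sqrt(2749 + 9*(-19 + (16 + (3 - 1*(-14))))/(38 - 16 - 2*(16 + (3 - 1*(-14))) + I*sqrt(26))) = sqrt(2749 + 9*(-19 + (16 + (3 + 14)))/(38 - 16 - 2*(16 + (3 + 14)) + I*sqrt(26))) = sqrt(2749 + 9*(-19 + (16 + 17))/(38 - 16 - 2*(16 + 17) + I*sqrt(26))) = sqrt(2749 + 9*(-19 + 33)/(38 - 16 - 2*33 + I*sqrt(26))) = sqrt(2749 + 9*14/(38 - 16 - 66 + I*sqrt(26))) = sqrt(2749 + 9*14/(-44 + I*sqrt(26))) = sqrt(2749 + 126/(-44 + I*sqrt(26)))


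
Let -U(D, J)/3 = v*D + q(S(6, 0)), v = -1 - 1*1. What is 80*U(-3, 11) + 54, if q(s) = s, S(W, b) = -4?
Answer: -426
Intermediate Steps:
v = -2 (v = -1 - 1 = -2)
U(D, J) = 12 + 6*D (U(D, J) = -3*(-2*D - 4) = -3*(-4 - 2*D) = 12 + 6*D)
80*U(-3, 11) + 54 = 80*(12 + 6*(-3)) + 54 = 80*(12 - 18) + 54 = 80*(-6) + 54 = -480 + 54 = -426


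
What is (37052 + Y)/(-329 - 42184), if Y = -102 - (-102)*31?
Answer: -40112/42513 ≈ -0.94352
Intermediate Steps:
Y = 3060 (Y = -102 - 102*(-31) = -102 + 3162 = 3060)
(37052 + Y)/(-329 - 42184) = (37052 + 3060)/(-329 - 42184) = 40112/(-42513) = 40112*(-1/42513) = -40112/42513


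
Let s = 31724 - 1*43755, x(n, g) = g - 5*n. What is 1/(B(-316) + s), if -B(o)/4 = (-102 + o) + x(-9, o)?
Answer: -1/9275 ≈ -0.00010782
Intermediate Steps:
B(o) = 228 - 8*o (B(o) = -4*((-102 + o) + (o - 5*(-9))) = -4*((-102 + o) + (o + 45)) = -4*((-102 + o) + (45 + o)) = -4*(-57 + 2*o) = 228 - 8*o)
s = -12031 (s = 31724 - 43755 = -12031)
1/(B(-316) + s) = 1/((228 - 8*(-316)) - 12031) = 1/((228 + 2528) - 12031) = 1/(2756 - 12031) = 1/(-9275) = -1/9275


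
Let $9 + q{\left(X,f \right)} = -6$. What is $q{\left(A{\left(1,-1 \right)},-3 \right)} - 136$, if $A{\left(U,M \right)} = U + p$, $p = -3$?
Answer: $-151$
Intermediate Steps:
$A{\left(U,M \right)} = -3 + U$ ($A{\left(U,M \right)} = U - 3 = -3 + U$)
$q{\left(X,f \right)} = -15$ ($q{\left(X,f \right)} = -9 - 6 = -15$)
$q{\left(A{\left(1,-1 \right)},-3 \right)} - 136 = -15 - 136 = -151$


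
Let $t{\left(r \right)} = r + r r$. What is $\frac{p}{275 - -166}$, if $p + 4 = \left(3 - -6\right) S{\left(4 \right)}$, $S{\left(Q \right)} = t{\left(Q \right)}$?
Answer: $\frac{176}{441} \approx 0.39909$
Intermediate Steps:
$t{\left(r \right)} = r + r^{2}$
$S{\left(Q \right)} = Q \left(1 + Q\right)$
$p = 176$ ($p = -4 + \left(3 - -6\right) 4 \left(1 + 4\right) = -4 + \left(3 + 6\right) 4 \cdot 5 = -4 + 9 \cdot 20 = -4 + 180 = 176$)
$\frac{p}{275 - -166} = \frac{176}{275 - -166} = \frac{176}{275 + 166} = \frac{176}{441}$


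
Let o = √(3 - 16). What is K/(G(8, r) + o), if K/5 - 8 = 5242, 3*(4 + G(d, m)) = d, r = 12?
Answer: -45000/19 - 33750*I*√13/19 ≈ -2368.4 - 6404.6*I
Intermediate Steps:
G(d, m) = -4 + d/3
K = 26250 (K = 40 + 5*5242 = 40 + 26210 = 26250)
o = I*√13 (o = √(-13) = I*√13 ≈ 3.6056*I)
K/(G(8, r) + o) = 26250/((-4 + (⅓)*8) + I*√13) = 26250/((-4 + 8/3) + I*√13) = 26250/(-4/3 + I*√13)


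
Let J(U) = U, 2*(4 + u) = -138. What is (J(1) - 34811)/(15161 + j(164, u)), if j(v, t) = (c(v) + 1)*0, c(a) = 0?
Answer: -34810/15161 ≈ -2.2960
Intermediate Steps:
u = -73 (u = -4 + (1/2)*(-138) = -4 - 69 = -73)
j(v, t) = 0 (j(v, t) = (0 + 1)*0 = 1*0 = 0)
(J(1) - 34811)/(15161 + j(164, u)) = (1 - 34811)/(15161 + 0) = -34810/15161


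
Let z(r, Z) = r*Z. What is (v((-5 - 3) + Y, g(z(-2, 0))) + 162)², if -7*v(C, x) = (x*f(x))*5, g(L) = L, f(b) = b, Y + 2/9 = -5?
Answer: 26244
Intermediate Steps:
z(r, Z) = Z*r
Y = -47/9 (Y = -2/9 - 5 = -47/9 ≈ -5.2222)
v(C, x) = -5*x²/7 (v(C, x) = -x*x*5/7 = -x²*5/7 = -5*x²/7)
(v((-5 - 3) + Y, g(z(-2, 0))) + 162)² = (-5*(0*(-2))²/7 + 162)² = (-5/7*0² + 162)² = (-5/7*0 + 162)² = (0 + 162)² = 162² = 26244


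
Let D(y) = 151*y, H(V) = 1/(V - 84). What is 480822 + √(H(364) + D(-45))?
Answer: 480822 + I*√133181930/140 ≈ 4.8082e+5 + 82.432*I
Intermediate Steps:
H(V) = 1/(-84 + V)
480822 + √(H(364) + D(-45)) = 480822 + √(1/(-84 + 364) + 151*(-45)) = 480822 + √(1/280 - 6795) = 480822 + √(-1902599/280) = 480822 + I*√133181930/140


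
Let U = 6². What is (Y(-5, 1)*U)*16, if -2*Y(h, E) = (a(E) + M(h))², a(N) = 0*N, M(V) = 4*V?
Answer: -115200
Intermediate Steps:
a(N) = 0
Y(h, E) = -8*h² (Y(h, E) = -(0 + 4*h)²/2 = -16*h²/2 = -8*h²)
U = 36
(Y(-5, 1)*U)*16 = (-8*(-5)²*36)*16 = (-8*25*36)*16 = -200*36*16 = -7200*16 = -115200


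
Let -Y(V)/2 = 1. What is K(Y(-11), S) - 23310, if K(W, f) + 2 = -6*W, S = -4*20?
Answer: -23300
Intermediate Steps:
Y(V) = -2 (Y(V) = -2*1 = -2)
S = -80
K(W, f) = -2 - 6*W
K(Y(-11), S) - 23310 = (-2 - 6*(-2)) - 23310 = (-2 + 12) - 23310 = 10 - 23310 = -23300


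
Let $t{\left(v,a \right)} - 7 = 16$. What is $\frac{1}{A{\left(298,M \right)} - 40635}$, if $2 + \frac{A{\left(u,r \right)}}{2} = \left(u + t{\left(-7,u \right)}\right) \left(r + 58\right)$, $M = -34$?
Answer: $- \frac{1}{25231} \approx -3.9634 \cdot 10^{-5}$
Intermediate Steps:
$t{\left(v,a \right)} = 23$ ($t{\left(v,a \right)} = 7 + 16 = 23$)
$A{\left(u,r \right)} = -4 + 2 \left(23 + u\right) \left(58 + r\right)$ ($A{\left(u,r \right)} = -4 + 2 \left(u + 23\right) \left(r + 58\right) = -4 + 2 \left(23 + u\right) \left(58 + r\right)$)
$\frac{1}{A{\left(298,M \right)} - 40635} = \frac{1}{\left(2664 + 46 \left(-34\right) + 116 \cdot 298 + 2 \left(-34\right) 298\right) - 40635} = \frac{1}{\left(2664 - 1564 + 34568 - 20264\right) - 40635} = \frac{1}{15404 - 40635} = \frac{1}{-25231} = - \frac{1}{25231}$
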